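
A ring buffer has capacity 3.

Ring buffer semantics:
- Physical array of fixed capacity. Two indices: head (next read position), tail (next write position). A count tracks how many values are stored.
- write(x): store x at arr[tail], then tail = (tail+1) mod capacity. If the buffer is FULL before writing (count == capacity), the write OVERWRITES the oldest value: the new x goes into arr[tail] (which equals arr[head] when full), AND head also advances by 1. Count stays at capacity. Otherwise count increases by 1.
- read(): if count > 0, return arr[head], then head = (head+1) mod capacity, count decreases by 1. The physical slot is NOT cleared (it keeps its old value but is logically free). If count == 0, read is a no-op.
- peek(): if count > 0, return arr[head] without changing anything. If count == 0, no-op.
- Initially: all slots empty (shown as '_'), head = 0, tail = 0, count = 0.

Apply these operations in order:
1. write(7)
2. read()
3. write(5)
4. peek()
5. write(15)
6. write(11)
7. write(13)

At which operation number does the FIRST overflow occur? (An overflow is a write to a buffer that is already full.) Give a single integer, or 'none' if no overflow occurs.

After op 1 (write(7)): arr=[7 _ _] head=0 tail=1 count=1
After op 2 (read()): arr=[7 _ _] head=1 tail=1 count=0
After op 3 (write(5)): arr=[7 5 _] head=1 tail=2 count=1
After op 4 (peek()): arr=[7 5 _] head=1 tail=2 count=1
After op 5 (write(15)): arr=[7 5 15] head=1 tail=0 count=2
After op 6 (write(11)): arr=[11 5 15] head=1 tail=1 count=3
After op 7 (write(13)): arr=[11 13 15] head=2 tail=2 count=3

Answer: 7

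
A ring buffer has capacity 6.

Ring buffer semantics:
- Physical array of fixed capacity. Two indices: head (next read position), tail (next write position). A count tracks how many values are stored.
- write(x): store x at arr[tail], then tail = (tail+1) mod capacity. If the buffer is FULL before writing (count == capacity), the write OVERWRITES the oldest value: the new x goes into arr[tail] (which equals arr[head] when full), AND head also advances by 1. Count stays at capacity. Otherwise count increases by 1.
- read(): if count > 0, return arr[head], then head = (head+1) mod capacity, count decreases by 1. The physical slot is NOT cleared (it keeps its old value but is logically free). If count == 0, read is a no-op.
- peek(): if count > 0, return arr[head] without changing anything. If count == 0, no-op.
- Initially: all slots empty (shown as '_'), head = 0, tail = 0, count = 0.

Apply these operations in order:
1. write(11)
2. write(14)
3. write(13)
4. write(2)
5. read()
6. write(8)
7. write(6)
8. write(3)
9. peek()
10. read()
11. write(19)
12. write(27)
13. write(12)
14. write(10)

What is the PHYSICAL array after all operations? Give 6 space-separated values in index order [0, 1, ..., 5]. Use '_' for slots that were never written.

After op 1 (write(11)): arr=[11 _ _ _ _ _] head=0 tail=1 count=1
After op 2 (write(14)): arr=[11 14 _ _ _ _] head=0 tail=2 count=2
After op 3 (write(13)): arr=[11 14 13 _ _ _] head=0 tail=3 count=3
After op 4 (write(2)): arr=[11 14 13 2 _ _] head=0 tail=4 count=4
After op 5 (read()): arr=[11 14 13 2 _ _] head=1 tail=4 count=3
After op 6 (write(8)): arr=[11 14 13 2 8 _] head=1 tail=5 count=4
After op 7 (write(6)): arr=[11 14 13 2 8 6] head=1 tail=0 count=5
After op 8 (write(3)): arr=[3 14 13 2 8 6] head=1 tail=1 count=6
After op 9 (peek()): arr=[3 14 13 2 8 6] head=1 tail=1 count=6
After op 10 (read()): arr=[3 14 13 2 8 6] head=2 tail=1 count=5
After op 11 (write(19)): arr=[3 19 13 2 8 6] head=2 tail=2 count=6
After op 12 (write(27)): arr=[3 19 27 2 8 6] head=3 tail=3 count=6
After op 13 (write(12)): arr=[3 19 27 12 8 6] head=4 tail=4 count=6
After op 14 (write(10)): arr=[3 19 27 12 10 6] head=5 tail=5 count=6

Answer: 3 19 27 12 10 6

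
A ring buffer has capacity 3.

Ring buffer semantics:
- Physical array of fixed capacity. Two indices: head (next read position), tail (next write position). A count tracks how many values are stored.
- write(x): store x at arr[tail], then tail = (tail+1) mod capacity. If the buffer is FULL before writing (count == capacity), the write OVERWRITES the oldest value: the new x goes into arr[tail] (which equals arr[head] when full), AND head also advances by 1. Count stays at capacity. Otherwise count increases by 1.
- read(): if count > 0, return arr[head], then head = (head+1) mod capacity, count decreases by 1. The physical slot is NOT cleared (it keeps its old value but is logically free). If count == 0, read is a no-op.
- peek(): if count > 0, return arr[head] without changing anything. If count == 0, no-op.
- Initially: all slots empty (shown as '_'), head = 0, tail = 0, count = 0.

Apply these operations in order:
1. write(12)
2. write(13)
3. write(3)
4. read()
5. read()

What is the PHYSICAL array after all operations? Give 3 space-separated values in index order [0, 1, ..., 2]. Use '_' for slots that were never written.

Answer: 12 13 3

Derivation:
After op 1 (write(12)): arr=[12 _ _] head=0 tail=1 count=1
After op 2 (write(13)): arr=[12 13 _] head=0 tail=2 count=2
After op 3 (write(3)): arr=[12 13 3] head=0 tail=0 count=3
After op 4 (read()): arr=[12 13 3] head=1 tail=0 count=2
After op 5 (read()): arr=[12 13 3] head=2 tail=0 count=1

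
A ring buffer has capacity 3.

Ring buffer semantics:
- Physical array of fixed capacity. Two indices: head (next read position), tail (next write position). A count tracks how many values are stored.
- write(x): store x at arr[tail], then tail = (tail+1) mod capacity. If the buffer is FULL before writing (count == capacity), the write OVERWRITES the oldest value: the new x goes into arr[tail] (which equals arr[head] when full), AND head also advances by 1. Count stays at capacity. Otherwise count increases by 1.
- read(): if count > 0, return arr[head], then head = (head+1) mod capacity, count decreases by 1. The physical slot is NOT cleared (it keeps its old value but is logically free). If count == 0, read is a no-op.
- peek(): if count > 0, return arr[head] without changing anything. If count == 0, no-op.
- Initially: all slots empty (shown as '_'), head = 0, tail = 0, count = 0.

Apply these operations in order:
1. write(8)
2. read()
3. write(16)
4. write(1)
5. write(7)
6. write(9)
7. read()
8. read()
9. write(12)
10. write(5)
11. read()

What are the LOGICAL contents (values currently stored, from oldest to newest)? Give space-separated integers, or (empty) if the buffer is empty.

Answer: 12 5

Derivation:
After op 1 (write(8)): arr=[8 _ _] head=0 tail=1 count=1
After op 2 (read()): arr=[8 _ _] head=1 tail=1 count=0
After op 3 (write(16)): arr=[8 16 _] head=1 tail=2 count=1
After op 4 (write(1)): arr=[8 16 1] head=1 tail=0 count=2
After op 5 (write(7)): arr=[7 16 1] head=1 tail=1 count=3
After op 6 (write(9)): arr=[7 9 1] head=2 tail=2 count=3
After op 7 (read()): arr=[7 9 1] head=0 tail=2 count=2
After op 8 (read()): arr=[7 9 1] head=1 tail=2 count=1
After op 9 (write(12)): arr=[7 9 12] head=1 tail=0 count=2
After op 10 (write(5)): arr=[5 9 12] head=1 tail=1 count=3
After op 11 (read()): arr=[5 9 12] head=2 tail=1 count=2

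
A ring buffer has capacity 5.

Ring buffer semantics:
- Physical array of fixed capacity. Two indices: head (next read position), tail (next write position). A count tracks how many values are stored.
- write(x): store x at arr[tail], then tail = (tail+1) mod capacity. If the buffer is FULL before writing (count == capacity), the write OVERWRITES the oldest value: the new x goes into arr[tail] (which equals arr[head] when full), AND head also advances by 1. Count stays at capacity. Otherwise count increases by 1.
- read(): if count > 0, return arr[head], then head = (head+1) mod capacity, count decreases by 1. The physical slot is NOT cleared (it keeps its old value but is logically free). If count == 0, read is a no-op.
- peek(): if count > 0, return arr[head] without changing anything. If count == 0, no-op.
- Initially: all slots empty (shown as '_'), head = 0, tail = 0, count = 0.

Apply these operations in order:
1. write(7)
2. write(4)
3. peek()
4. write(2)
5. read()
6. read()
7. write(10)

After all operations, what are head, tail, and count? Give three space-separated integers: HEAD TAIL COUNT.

After op 1 (write(7)): arr=[7 _ _ _ _] head=0 tail=1 count=1
After op 2 (write(4)): arr=[7 4 _ _ _] head=0 tail=2 count=2
After op 3 (peek()): arr=[7 4 _ _ _] head=0 tail=2 count=2
After op 4 (write(2)): arr=[7 4 2 _ _] head=0 tail=3 count=3
After op 5 (read()): arr=[7 4 2 _ _] head=1 tail=3 count=2
After op 6 (read()): arr=[7 4 2 _ _] head=2 tail=3 count=1
After op 7 (write(10)): arr=[7 4 2 10 _] head=2 tail=4 count=2

Answer: 2 4 2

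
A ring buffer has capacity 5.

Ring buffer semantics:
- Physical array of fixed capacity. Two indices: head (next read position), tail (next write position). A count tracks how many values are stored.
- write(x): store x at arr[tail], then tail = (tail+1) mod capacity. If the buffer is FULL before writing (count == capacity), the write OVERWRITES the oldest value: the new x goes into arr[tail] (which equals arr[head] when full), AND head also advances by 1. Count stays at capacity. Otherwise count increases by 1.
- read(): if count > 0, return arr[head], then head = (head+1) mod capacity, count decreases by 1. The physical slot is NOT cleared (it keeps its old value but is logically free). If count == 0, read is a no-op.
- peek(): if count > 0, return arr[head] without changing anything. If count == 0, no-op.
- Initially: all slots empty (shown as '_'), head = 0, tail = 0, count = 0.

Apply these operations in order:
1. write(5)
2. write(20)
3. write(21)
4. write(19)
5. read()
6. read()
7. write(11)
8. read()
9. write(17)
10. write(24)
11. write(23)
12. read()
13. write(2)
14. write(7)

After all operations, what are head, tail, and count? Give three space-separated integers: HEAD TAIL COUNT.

After op 1 (write(5)): arr=[5 _ _ _ _] head=0 tail=1 count=1
After op 2 (write(20)): arr=[5 20 _ _ _] head=0 tail=2 count=2
After op 3 (write(21)): arr=[5 20 21 _ _] head=0 tail=3 count=3
After op 4 (write(19)): arr=[5 20 21 19 _] head=0 tail=4 count=4
After op 5 (read()): arr=[5 20 21 19 _] head=1 tail=4 count=3
After op 6 (read()): arr=[5 20 21 19 _] head=2 tail=4 count=2
After op 7 (write(11)): arr=[5 20 21 19 11] head=2 tail=0 count=3
After op 8 (read()): arr=[5 20 21 19 11] head=3 tail=0 count=2
After op 9 (write(17)): arr=[17 20 21 19 11] head=3 tail=1 count=3
After op 10 (write(24)): arr=[17 24 21 19 11] head=3 tail=2 count=4
After op 11 (write(23)): arr=[17 24 23 19 11] head=3 tail=3 count=5
After op 12 (read()): arr=[17 24 23 19 11] head=4 tail=3 count=4
After op 13 (write(2)): arr=[17 24 23 2 11] head=4 tail=4 count=5
After op 14 (write(7)): arr=[17 24 23 2 7] head=0 tail=0 count=5

Answer: 0 0 5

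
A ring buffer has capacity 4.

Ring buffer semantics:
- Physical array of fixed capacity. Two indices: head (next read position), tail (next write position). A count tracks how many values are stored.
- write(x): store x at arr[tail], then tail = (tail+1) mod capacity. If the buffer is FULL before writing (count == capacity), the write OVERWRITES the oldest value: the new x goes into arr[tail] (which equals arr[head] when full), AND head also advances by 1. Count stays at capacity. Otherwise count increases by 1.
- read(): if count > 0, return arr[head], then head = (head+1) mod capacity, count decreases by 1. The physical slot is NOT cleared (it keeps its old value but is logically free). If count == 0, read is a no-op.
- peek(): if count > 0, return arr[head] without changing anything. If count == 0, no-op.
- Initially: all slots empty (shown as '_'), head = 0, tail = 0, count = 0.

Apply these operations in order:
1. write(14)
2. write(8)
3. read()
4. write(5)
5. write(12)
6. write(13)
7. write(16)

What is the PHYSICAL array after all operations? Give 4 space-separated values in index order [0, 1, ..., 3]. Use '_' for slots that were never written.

Answer: 13 16 5 12

Derivation:
After op 1 (write(14)): arr=[14 _ _ _] head=0 tail=1 count=1
After op 2 (write(8)): arr=[14 8 _ _] head=0 tail=2 count=2
After op 3 (read()): arr=[14 8 _ _] head=1 tail=2 count=1
After op 4 (write(5)): arr=[14 8 5 _] head=1 tail=3 count=2
After op 5 (write(12)): arr=[14 8 5 12] head=1 tail=0 count=3
After op 6 (write(13)): arr=[13 8 5 12] head=1 tail=1 count=4
After op 7 (write(16)): arr=[13 16 5 12] head=2 tail=2 count=4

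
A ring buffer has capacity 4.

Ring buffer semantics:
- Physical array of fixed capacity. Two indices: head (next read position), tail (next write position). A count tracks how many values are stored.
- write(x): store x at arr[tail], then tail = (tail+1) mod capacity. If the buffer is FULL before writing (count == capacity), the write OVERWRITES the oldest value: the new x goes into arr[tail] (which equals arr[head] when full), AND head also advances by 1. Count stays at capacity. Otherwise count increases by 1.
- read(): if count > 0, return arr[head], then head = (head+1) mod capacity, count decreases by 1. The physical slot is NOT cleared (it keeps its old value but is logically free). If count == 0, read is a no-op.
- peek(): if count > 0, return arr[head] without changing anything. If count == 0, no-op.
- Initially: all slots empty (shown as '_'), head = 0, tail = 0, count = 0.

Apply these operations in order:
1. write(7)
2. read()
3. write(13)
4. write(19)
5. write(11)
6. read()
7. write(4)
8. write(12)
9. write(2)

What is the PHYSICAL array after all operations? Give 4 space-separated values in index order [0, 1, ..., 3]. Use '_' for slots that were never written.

Answer: 4 12 2 11

Derivation:
After op 1 (write(7)): arr=[7 _ _ _] head=0 tail=1 count=1
After op 2 (read()): arr=[7 _ _ _] head=1 tail=1 count=0
After op 3 (write(13)): arr=[7 13 _ _] head=1 tail=2 count=1
After op 4 (write(19)): arr=[7 13 19 _] head=1 tail=3 count=2
After op 5 (write(11)): arr=[7 13 19 11] head=1 tail=0 count=3
After op 6 (read()): arr=[7 13 19 11] head=2 tail=0 count=2
After op 7 (write(4)): arr=[4 13 19 11] head=2 tail=1 count=3
After op 8 (write(12)): arr=[4 12 19 11] head=2 tail=2 count=4
After op 9 (write(2)): arr=[4 12 2 11] head=3 tail=3 count=4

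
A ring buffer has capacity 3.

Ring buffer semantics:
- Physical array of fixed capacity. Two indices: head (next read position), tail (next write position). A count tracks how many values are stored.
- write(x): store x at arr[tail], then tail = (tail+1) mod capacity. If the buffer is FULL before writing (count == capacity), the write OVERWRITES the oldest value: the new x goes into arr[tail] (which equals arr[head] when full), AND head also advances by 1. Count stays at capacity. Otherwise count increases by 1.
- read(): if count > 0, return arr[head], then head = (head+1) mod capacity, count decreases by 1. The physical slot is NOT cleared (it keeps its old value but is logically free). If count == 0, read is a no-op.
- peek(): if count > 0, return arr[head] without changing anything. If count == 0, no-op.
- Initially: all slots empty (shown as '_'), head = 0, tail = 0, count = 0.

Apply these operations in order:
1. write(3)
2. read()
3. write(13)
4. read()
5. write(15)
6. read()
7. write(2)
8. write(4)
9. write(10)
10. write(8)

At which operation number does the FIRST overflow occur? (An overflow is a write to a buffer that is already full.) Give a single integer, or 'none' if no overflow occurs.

Answer: 10

Derivation:
After op 1 (write(3)): arr=[3 _ _] head=0 tail=1 count=1
After op 2 (read()): arr=[3 _ _] head=1 tail=1 count=0
After op 3 (write(13)): arr=[3 13 _] head=1 tail=2 count=1
After op 4 (read()): arr=[3 13 _] head=2 tail=2 count=0
After op 5 (write(15)): arr=[3 13 15] head=2 tail=0 count=1
After op 6 (read()): arr=[3 13 15] head=0 tail=0 count=0
After op 7 (write(2)): arr=[2 13 15] head=0 tail=1 count=1
After op 8 (write(4)): arr=[2 4 15] head=0 tail=2 count=2
After op 9 (write(10)): arr=[2 4 10] head=0 tail=0 count=3
After op 10 (write(8)): arr=[8 4 10] head=1 tail=1 count=3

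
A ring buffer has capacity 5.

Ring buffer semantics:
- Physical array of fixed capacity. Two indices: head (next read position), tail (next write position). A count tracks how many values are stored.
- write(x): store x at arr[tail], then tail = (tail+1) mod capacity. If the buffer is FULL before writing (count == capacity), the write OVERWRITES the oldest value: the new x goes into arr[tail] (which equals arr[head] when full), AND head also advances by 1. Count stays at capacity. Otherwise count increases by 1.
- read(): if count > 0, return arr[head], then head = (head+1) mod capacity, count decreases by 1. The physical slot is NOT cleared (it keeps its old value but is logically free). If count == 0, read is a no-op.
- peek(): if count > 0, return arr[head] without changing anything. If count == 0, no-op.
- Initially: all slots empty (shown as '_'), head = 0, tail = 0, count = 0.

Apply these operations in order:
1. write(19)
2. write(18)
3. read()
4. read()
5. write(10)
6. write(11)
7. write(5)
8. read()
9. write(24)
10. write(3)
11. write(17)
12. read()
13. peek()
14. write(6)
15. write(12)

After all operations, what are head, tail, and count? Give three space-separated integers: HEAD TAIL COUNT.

After op 1 (write(19)): arr=[19 _ _ _ _] head=0 tail=1 count=1
After op 2 (write(18)): arr=[19 18 _ _ _] head=0 tail=2 count=2
After op 3 (read()): arr=[19 18 _ _ _] head=1 tail=2 count=1
After op 4 (read()): arr=[19 18 _ _ _] head=2 tail=2 count=0
After op 5 (write(10)): arr=[19 18 10 _ _] head=2 tail=3 count=1
After op 6 (write(11)): arr=[19 18 10 11 _] head=2 tail=4 count=2
After op 7 (write(5)): arr=[19 18 10 11 5] head=2 tail=0 count=3
After op 8 (read()): arr=[19 18 10 11 5] head=3 tail=0 count=2
After op 9 (write(24)): arr=[24 18 10 11 5] head=3 tail=1 count=3
After op 10 (write(3)): arr=[24 3 10 11 5] head=3 tail=2 count=4
After op 11 (write(17)): arr=[24 3 17 11 5] head=3 tail=3 count=5
After op 12 (read()): arr=[24 3 17 11 5] head=4 tail=3 count=4
After op 13 (peek()): arr=[24 3 17 11 5] head=4 tail=3 count=4
After op 14 (write(6)): arr=[24 3 17 6 5] head=4 tail=4 count=5
After op 15 (write(12)): arr=[24 3 17 6 12] head=0 tail=0 count=5

Answer: 0 0 5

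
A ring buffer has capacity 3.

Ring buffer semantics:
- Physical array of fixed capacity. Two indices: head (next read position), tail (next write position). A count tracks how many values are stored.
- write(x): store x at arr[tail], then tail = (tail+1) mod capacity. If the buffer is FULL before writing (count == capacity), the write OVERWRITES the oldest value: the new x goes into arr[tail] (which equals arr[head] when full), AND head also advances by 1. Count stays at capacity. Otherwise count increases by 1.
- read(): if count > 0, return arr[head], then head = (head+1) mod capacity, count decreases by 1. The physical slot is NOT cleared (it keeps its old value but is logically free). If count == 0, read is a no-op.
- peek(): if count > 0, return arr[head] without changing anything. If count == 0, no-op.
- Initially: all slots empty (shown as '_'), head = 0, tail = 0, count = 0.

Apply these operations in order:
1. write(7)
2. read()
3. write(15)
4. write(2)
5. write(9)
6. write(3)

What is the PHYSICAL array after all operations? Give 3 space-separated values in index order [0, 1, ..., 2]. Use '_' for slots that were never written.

Answer: 9 3 2

Derivation:
After op 1 (write(7)): arr=[7 _ _] head=0 tail=1 count=1
After op 2 (read()): arr=[7 _ _] head=1 tail=1 count=0
After op 3 (write(15)): arr=[7 15 _] head=1 tail=2 count=1
After op 4 (write(2)): arr=[7 15 2] head=1 tail=0 count=2
After op 5 (write(9)): arr=[9 15 2] head=1 tail=1 count=3
After op 6 (write(3)): arr=[9 3 2] head=2 tail=2 count=3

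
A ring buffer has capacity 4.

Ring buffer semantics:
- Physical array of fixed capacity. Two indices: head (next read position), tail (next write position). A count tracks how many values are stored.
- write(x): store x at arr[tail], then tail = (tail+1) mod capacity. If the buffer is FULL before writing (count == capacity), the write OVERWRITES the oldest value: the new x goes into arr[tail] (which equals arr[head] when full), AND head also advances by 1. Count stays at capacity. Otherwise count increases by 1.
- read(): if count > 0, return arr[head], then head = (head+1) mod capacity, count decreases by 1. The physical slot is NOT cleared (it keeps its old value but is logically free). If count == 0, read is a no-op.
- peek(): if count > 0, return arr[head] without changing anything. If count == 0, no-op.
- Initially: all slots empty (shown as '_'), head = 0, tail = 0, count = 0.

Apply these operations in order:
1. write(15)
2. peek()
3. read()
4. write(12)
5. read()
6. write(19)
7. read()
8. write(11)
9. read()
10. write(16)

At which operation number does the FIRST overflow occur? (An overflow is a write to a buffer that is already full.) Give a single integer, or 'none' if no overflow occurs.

After op 1 (write(15)): arr=[15 _ _ _] head=0 tail=1 count=1
After op 2 (peek()): arr=[15 _ _ _] head=0 tail=1 count=1
After op 3 (read()): arr=[15 _ _ _] head=1 tail=1 count=0
After op 4 (write(12)): arr=[15 12 _ _] head=1 tail=2 count=1
After op 5 (read()): arr=[15 12 _ _] head=2 tail=2 count=0
After op 6 (write(19)): arr=[15 12 19 _] head=2 tail=3 count=1
After op 7 (read()): arr=[15 12 19 _] head=3 tail=3 count=0
After op 8 (write(11)): arr=[15 12 19 11] head=3 tail=0 count=1
After op 9 (read()): arr=[15 12 19 11] head=0 tail=0 count=0
After op 10 (write(16)): arr=[16 12 19 11] head=0 tail=1 count=1

Answer: none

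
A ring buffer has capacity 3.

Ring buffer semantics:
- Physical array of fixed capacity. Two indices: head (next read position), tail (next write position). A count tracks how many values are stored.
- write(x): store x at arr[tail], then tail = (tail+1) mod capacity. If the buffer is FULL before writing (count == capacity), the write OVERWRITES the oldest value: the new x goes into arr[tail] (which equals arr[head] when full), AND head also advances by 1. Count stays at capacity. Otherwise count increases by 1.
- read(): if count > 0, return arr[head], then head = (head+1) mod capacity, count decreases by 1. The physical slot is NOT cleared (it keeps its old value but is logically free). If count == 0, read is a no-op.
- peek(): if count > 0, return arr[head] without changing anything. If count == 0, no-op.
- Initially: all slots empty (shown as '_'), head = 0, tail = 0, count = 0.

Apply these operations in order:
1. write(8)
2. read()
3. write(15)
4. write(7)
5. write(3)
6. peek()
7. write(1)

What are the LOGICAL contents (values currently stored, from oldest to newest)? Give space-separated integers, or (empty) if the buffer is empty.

Answer: 7 3 1

Derivation:
After op 1 (write(8)): arr=[8 _ _] head=0 tail=1 count=1
After op 2 (read()): arr=[8 _ _] head=1 tail=1 count=0
After op 3 (write(15)): arr=[8 15 _] head=1 tail=2 count=1
After op 4 (write(7)): arr=[8 15 7] head=1 tail=0 count=2
After op 5 (write(3)): arr=[3 15 7] head=1 tail=1 count=3
After op 6 (peek()): arr=[3 15 7] head=1 tail=1 count=3
After op 7 (write(1)): arr=[3 1 7] head=2 tail=2 count=3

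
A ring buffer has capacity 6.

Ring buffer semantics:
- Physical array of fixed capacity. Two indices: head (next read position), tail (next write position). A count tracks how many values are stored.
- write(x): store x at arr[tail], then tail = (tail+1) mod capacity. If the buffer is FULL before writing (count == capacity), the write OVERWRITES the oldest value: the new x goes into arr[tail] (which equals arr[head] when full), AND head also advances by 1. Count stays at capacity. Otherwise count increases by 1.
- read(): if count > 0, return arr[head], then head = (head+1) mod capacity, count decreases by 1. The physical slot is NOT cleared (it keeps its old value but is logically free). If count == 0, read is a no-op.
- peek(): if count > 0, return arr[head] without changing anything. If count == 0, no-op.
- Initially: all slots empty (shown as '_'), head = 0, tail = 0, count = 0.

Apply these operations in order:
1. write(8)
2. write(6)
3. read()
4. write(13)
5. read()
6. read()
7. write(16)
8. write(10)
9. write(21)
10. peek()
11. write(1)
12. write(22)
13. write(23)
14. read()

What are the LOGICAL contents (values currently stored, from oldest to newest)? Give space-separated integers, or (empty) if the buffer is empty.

Answer: 10 21 1 22 23

Derivation:
After op 1 (write(8)): arr=[8 _ _ _ _ _] head=0 tail=1 count=1
After op 2 (write(6)): arr=[8 6 _ _ _ _] head=0 tail=2 count=2
After op 3 (read()): arr=[8 6 _ _ _ _] head=1 tail=2 count=1
After op 4 (write(13)): arr=[8 6 13 _ _ _] head=1 tail=3 count=2
After op 5 (read()): arr=[8 6 13 _ _ _] head=2 tail=3 count=1
After op 6 (read()): arr=[8 6 13 _ _ _] head=3 tail=3 count=0
After op 7 (write(16)): arr=[8 6 13 16 _ _] head=3 tail=4 count=1
After op 8 (write(10)): arr=[8 6 13 16 10 _] head=3 tail=5 count=2
After op 9 (write(21)): arr=[8 6 13 16 10 21] head=3 tail=0 count=3
After op 10 (peek()): arr=[8 6 13 16 10 21] head=3 tail=0 count=3
After op 11 (write(1)): arr=[1 6 13 16 10 21] head=3 tail=1 count=4
After op 12 (write(22)): arr=[1 22 13 16 10 21] head=3 tail=2 count=5
After op 13 (write(23)): arr=[1 22 23 16 10 21] head=3 tail=3 count=6
After op 14 (read()): arr=[1 22 23 16 10 21] head=4 tail=3 count=5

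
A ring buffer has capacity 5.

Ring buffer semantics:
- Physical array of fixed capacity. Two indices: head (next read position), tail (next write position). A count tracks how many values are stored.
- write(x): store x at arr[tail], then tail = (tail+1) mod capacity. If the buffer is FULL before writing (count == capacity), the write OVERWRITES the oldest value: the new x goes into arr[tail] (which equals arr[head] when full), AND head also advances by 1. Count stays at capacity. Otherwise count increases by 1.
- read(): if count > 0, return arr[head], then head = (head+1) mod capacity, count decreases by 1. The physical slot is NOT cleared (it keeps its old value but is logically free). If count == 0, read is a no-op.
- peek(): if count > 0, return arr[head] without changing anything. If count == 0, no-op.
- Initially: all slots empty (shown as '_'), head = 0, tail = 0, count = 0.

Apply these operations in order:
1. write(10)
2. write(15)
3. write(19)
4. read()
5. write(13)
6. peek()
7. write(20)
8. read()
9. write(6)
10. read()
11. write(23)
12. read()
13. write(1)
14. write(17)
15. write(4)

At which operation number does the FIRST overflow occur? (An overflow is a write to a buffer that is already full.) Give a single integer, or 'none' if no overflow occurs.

Answer: 15

Derivation:
After op 1 (write(10)): arr=[10 _ _ _ _] head=0 tail=1 count=1
After op 2 (write(15)): arr=[10 15 _ _ _] head=0 tail=2 count=2
After op 3 (write(19)): arr=[10 15 19 _ _] head=0 tail=3 count=3
After op 4 (read()): arr=[10 15 19 _ _] head=1 tail=3 count=2
After op 5 (write(13)): arr=[10 15 19 13 _] head=1 tail=4 count=3
After op 6 (peek()): arr=[10 15 19 13 _] head=1 tail=4 count=3
After op 7 (write(20)): arr=[10 15 19 13 20] head=1 tail=0 count=4
After op 8 (read()): arr=[10 15 19 13 20] head=2 tail=0 count=3
After op 9 (write(6)): arr=[6 15 19 13 20] head=2 tail=1 count=4
After op 10 (read()): arr=[6 15 19 13 20] head=3 tail=1 count=3
After op 11 (write(23)): arr=[6 23 19 13 20] head=3 tail=2 count=4
After op 12 (read()): arr=[6 23 19 13 20] head=4 tail=2 count=3
After op 13 (write(1)): arr=[6 23 1 13 20] head=4 tail=3 count=4
After op 14 (write(17)): arr=[6 23 1 17 20] head=4 tail=4 count=5
After op 15 (write(4)): arr=[6 23 1 17 4] head=0 tail=0 count=5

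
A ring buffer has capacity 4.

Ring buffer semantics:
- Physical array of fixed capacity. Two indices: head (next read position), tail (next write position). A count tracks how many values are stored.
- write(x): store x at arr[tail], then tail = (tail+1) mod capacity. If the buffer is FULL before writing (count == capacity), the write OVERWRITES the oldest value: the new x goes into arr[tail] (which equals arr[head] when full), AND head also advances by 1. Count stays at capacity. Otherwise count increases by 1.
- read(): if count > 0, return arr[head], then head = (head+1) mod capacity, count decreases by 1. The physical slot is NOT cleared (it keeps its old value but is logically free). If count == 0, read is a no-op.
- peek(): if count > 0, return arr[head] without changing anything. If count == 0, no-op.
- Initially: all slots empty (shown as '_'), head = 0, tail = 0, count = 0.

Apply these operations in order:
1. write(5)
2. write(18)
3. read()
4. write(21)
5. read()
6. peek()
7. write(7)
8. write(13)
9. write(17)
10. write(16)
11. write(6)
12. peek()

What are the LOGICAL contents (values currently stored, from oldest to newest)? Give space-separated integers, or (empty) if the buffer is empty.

After op 1 (write(5)): arr=[5 _ _ _] head=0 tail=1 count=1
After op 2 (write(18)): arr=[5 18 _ _] head=0 tail=2 count=2
After op 3 (read()): arr=[5 18 _ _] head=1 tail=2 count=1
After op 4 (write(21)): arr=[5 18 21 _] head=1 tail=3 count=2
After op 5 (read()): arr=[5 18 21 _] head=2 tail=3 count=1
After op 6 (peek()): arr=[5 18 21 _] head=2 tail=3 count=1
After op 7 (write(7)): arr=[5 18 21 7] head=2 tail=0 count=2
After op 8 (write(13)): arr=[13 18 21 7] head=2 tail=1 count=3
After op 9 (write(17)): arr=[13 17 21 7] head=2 tail=2 count=4
After op 10 (write(16)): arr=[13 17 16 7] head=3 tail=3 count=4
After op 11 (write(6)): arr=[13 17 16 6] head=0 tail=0 count=4
After op 12 (peek()): arr=[13 17 16 6] head=0 tail=0 count=4

Answer: 13 17 16 6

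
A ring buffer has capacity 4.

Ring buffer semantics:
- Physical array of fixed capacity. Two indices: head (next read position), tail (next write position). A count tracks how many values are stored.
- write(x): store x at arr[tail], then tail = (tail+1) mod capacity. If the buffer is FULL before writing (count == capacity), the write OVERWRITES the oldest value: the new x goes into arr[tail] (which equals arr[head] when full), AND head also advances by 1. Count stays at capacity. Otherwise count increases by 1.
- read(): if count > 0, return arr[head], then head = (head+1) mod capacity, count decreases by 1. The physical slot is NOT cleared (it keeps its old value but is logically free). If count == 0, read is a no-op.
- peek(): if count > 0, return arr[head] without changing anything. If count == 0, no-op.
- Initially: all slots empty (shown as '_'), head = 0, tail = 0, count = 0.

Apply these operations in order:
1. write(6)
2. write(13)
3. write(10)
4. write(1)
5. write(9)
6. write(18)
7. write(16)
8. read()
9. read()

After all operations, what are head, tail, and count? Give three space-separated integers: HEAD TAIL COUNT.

Answer: 1 3 2

Derivation:
After op 1 (write(6)): arr=[6 _ _ _] head=0 tail=1 count=1
After op 2 (write(13)): arr=[6 13 _ _] head=0 tail=2 count=2
After op 3 (write(10)): arr=[6 13 10 _] head=0 tail=3 count=3
After op 4 (write(1)): arr=[6 13 10 1] head=0 tail=0 count=4
After op 5 (write(9)): arr=[9 13 10 1] head=1 tail=1 count=4
After op 6 (write(18)): arr=[9 18 10 1] head=2 tail=2 count=4
After op 7 (write(16)): arr=[9 18 16 1] head=3 tail=3 count=4
After op 8 (read()): arr=[9 18 16 1] head=0 tail=3 count=3
After op 9 (read()): arr=[9 18 16 1] head=1 tail=3 count=2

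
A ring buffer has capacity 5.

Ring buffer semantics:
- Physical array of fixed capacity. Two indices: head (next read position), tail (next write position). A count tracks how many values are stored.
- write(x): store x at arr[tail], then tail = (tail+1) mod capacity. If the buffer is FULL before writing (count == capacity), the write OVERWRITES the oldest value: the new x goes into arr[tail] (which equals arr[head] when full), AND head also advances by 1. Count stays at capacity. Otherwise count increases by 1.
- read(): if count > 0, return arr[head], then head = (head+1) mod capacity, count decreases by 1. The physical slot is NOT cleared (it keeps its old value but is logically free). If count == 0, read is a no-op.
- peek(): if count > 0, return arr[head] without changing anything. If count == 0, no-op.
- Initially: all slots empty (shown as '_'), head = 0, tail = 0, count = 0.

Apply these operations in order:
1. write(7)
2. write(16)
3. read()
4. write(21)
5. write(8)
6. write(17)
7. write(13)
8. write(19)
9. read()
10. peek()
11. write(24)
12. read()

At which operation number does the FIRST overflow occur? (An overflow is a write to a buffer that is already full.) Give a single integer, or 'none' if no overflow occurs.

Answer: 8

Derivation:
After op 1 (write(7)): arr=[7 _ _ _ _] head=0 tail=1 count=1
After op 2 (write(16)): arr=[7 16 _ _ _] head=0 tail=2 count=2
After op 3 (read()): arr=[7 16 _ _ _] head=1 tail=2 count=1
After op 4 (write(21)): arr=[7 16 21 _ _] head=1 tail=3 count=2
After op 5 (write(8)): arr=[7 16 21 8 _] head=1 tail=4 count=3
After op 6 (write(17)): arr=[7 16 21 8 17] head=1 tail=0 count=4
After op 7 (write(13)): arr=[13 16 21 8 17] head=1 tail=1 count=5
After op 8 (write(19)): arr=[13 19 21 8 17] head=2 tail=2 count=5
After op 9 (read()): arr=[13 19 21 8 17] head=3 tail=2 count=4
After op 10 (peek()): arr=[13 19 21 8 17] head=3 tail=2 count=4
After op 11 (write(24)): arr=[13 19 24 8 17] head=3 tail=3 count=5
After op 12 (read()): arr=[13 19 24 8 17] head=4 tail=3 count=4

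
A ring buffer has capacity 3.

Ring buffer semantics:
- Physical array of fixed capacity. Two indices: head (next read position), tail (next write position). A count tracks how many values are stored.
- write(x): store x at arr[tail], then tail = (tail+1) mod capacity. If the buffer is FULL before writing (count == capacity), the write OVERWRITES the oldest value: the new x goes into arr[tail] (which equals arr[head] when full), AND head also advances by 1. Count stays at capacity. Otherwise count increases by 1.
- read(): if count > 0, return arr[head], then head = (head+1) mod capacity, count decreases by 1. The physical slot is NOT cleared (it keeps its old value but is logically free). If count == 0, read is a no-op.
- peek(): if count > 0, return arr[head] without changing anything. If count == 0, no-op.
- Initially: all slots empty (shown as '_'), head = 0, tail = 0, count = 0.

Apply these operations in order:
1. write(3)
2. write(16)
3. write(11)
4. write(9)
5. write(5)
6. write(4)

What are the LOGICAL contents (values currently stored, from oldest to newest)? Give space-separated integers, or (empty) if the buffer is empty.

After op 1 (write(3)): arr=[3 _ _] head=0 tail=1 count=1
After op 2 (write(16)): arr=[3 16 _] head=0 tail=2 count=2
After op 3 (write(11)): arr=[3 16 11] head=0 tail=0 count=3
After op 4 (write(9)): arr=[9 16 11] head=1 tail=1 count=3
After op 5 (write(5)): arr=[9 5 11] head=2 tail=2 count=3
After op 6 (write(4)): arr=[9 5 4] head=0 tail=0 count=3

Answer: 9 5 4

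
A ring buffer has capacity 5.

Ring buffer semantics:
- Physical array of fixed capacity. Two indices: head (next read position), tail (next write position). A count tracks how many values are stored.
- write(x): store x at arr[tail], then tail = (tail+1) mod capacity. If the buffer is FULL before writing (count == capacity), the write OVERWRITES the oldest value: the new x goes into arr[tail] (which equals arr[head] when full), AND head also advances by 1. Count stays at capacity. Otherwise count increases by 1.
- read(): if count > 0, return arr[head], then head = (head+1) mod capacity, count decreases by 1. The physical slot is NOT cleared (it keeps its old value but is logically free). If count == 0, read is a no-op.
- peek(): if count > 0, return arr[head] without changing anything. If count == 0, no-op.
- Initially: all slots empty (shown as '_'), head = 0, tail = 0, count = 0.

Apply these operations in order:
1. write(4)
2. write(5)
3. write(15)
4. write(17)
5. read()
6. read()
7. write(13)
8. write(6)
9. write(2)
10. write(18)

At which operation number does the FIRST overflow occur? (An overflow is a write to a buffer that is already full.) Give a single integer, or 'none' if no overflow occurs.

Answer: 10

Derivation:
After op 1 (write(4)): arr=[4 _ _ _ _] head=0 tail=1 count=1
After op 2 (write(5)): arr=[4 5 _ _ _] head=0 tail=2 count=2
After op 3 (write(15)): arr=[4 5 15 _ _] head=0 tail=3 count=3
After op 4 (write(17)): arr=[4 5 15 17 _] head=0 tail=4 count=4
After op 5 (read()): arr=[4 5 15 17 _] head=1 tail=4 count=3
After op 6 (read()): arr=[4 5 15 17 _] head=2 tail=4 count=2
After op 7 (write(13)): arr=[4 5 15 17 13] head=2 tail=0 count=3
After op 8 (write(6)): arr=[6 5 15 17 13] head=2 tail=1 count=4
After op 9 (write(2)): arr=[6 2 15 17 13] head=2 tail=2 count=5
After op 10 (write(18)): arr=[6 2 18 17 13] head=3 tail=3 count=5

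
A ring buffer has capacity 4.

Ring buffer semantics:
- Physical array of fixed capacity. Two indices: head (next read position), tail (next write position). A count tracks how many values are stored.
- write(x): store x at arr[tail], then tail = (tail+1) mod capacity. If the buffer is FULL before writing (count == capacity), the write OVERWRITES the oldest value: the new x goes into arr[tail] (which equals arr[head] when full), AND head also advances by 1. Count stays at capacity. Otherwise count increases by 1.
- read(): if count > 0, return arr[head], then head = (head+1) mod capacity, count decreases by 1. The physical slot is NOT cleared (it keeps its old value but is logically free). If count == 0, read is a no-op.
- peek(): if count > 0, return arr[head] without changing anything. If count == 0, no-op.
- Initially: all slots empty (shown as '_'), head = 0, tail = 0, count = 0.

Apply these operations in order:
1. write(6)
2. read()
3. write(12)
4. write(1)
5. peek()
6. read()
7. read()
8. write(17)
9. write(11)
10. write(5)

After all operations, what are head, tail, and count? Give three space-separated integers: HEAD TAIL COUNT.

Answer: 3 2 3

Derivation:
After op 1 (write(6)): arr=[6 _ _ _] head=0 tail=1 count=1
After op 2 (read()): arr=[6 _ _ _] head=1 tail=1 count=0
After op 3 (write(12)): arr=[6 12 _ _] head=1 tail=2 count=1
After op 4 (write(1)): arr=[6 12 1 _] head=1 tail=3 count=2
After op 5 (peek()): arr=[6 12 1 _] head=1 tail=3 count=2
After op 6 (read()): arr=[6 12 1 _] head=2 tail=3 count=1
After op 7 (read()): arr=[6 12 1 _] head=3 tail=3 count=0
After op 8 (write(17)): arr=[6 12 1 17] head=3 tail=0 count=1
After op 9 (write(11)): arr=[11 12 1 17] head=3 tail=1 count=2
After op 10 (write(5)): arr=[11 5 1 17] head=3 tail=2 count=3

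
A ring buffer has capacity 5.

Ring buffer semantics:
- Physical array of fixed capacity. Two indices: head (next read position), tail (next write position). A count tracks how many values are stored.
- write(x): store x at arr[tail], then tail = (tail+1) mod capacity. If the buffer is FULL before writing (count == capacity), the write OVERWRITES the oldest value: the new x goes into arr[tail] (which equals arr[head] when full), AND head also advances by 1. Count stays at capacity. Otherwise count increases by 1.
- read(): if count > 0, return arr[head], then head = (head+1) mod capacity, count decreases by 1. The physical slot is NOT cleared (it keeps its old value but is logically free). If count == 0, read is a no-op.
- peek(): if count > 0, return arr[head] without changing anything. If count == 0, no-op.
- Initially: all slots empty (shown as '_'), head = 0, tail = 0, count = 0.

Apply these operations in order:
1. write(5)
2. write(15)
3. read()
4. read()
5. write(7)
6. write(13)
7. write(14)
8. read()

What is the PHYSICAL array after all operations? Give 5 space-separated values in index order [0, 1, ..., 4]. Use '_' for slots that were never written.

After op 1 (write(5)): arr=[5 _ _ _ _] head=0 tail=1 count=1
After op 2 (write(15)): arr=[5 15 _ _ _] head=0 tail=2 count=2
After op 3 (read()): arr=[5 15 _ _ _] head=1 tail=2 count=1
After op 4 (read()): arr=[5 15 _ _ _] head=2 tail=2 count=0
After op 5 (write(7)): arr=[5 15 7 _ _] head=2 tail=3 count=1
After op 6 (write(13)): arr=[5 15 7 13 _] head=2 tail=4 count=2
After op 7 (write(14)): arr=[5 15 7 13 14] head=2 tail=0 count=3
After op 8 (read()): arr=[5 15 7 13 14] head=3 tail=0 count=2

Answer: 5 15 7 13 14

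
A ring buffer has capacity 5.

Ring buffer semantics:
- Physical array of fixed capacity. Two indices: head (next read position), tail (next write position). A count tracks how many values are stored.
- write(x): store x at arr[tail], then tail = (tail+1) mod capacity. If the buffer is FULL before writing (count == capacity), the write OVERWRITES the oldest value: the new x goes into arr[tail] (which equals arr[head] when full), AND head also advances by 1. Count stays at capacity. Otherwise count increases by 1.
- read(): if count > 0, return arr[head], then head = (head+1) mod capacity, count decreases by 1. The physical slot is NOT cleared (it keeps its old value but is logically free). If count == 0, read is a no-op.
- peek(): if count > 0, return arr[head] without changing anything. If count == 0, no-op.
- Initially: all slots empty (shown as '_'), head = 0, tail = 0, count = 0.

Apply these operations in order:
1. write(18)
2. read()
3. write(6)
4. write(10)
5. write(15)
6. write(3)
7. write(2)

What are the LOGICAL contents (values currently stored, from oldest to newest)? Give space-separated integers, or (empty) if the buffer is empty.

Answer: 6 10 15 3 2

Derivation:
After op 1 (write(18)): arr=[18 _ _ _ _] head=0 tail=1 count=1
After op 2 (read()): arr=[18 _ _ _ _] head=1 tail=1 count=0
After op 3 (write(6)): arr=[18 6 _ _ _] head=1 tail=2 count=1
After op 4 (write(10)): arr=[18 6 10 _ _] head=1 tail=3 count=2
After op 5 (write(15)): arr=[18 6 10 15 _] head=1 tail=4 count=3
After op 6 (write(3)): arr=[18 6 10 15 3] head=1 tail=0 count=4
After op 7 (write(2)): arr=[2 6 10 15 3] head=1 tail=1 count=5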